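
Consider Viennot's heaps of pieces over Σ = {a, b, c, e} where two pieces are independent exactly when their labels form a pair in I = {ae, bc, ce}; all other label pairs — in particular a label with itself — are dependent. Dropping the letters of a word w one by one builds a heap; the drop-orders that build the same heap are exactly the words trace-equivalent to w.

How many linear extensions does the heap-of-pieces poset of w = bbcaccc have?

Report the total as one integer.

3

#0=b has no predecessor
#1=b depends on [0:b]
#2=c has no predecessor
#3=a depends on [1:b, 2:c]
#4=c depends on [3:a]
#5=c depends on [4:c]
#6=c depends on [5:c]
sources: [0:b, 2:c]
N(rest) = Σ N(rest − s) over sources s of rest; N(one piece) = 1:
  size 1 → [6]=1
  size 2 → [5,6]=1
  size 3 → [4,5,6]=1
  size 4 → [3,4,5,6]=1
  size 5 → [1,3,4,5,6]=1  [2,3,4,5,6]=1
  first=0(b) contributes 2
  first=2(c) contributes 1
|[w]| = 3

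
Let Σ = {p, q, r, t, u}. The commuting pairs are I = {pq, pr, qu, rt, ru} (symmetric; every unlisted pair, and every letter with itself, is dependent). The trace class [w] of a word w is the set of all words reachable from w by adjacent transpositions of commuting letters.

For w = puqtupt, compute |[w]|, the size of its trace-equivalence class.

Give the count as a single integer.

drop 0:p onto floor
drop 1:u onto {0:p}
drop 2:q onto floor
drop 3:t onto {1:u, 2:q}
drop 4:u onto {3:t}
drop 5:p onto {4:u}
drop 6:t onto {5:p}
ground layer = {0:p, 2:q}
drop-orders for the pieces not yet dropped (sum over which currently-grounded one goes next):
  1 to go: {6} 1
  2 to go: {5,6} 1
  3 to go: {4,5,6} 1
  4 to go: {3,4,5,6} 1
  5 to go: {1,3,4,5,6} 1  {2,3,4,5,6} 1
  if 0:p drops first: 2 orders
  if 2:q drops first: 1 orders
heap linearizations: 3

3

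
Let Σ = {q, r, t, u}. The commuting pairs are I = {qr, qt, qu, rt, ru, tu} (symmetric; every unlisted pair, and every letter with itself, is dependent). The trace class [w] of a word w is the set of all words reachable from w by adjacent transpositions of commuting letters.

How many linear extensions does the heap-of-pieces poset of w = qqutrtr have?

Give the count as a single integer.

630

piece 0:q — minimal
piece 1:q rests on {0:q}
piece 2:u — minimal
piece 3:t — minimal
piece 4:r — minimal
piece 5:t rests on {3:t}
piece 6:r rests on {4:r}
minimal pieces: {0:q, 2:u, 3:t, 4:r}
ways to finish when only these pieces remain (= sum over removing one remaining piece with nothing left below it):
  1 left: {1}→1  {2}→1  {5}→1  {6}→1
  2 left: {0,1}→1  {1,2}→2  {1,5}→2  {1,6}→2  {2,5}→2  {2,6}→2  {3,5}→1  {4,6}→1  {5,6}→2
  3 left: {0,1,2}→3  {0,1,5}→3  {0,1,6}→3  {1,2,5}→6  {1,2,6}→6  {1,3,5}→3  {1,4,6}→3  {1,5,6}→6  {2,3,5}→3  {2,4,6}→3  {2,5,6}→6  {3,5,6}→3  {4,5,6}→3
  4 left: {0,1,2,5}→12  {0,1,2,6}→12  {0,1,3,5}→6  {0,1,4,6}→6  {0,1,5,6}→12  {1,2,3,5}→12  {1,2,4,6}→12  {1,2,5,6}→24  {1,3,5,6}→12  {1,4,5,6}→12  {2,3,5,6}→12  {2,4,5,6}→12  {3,4,5,6}→6
  5 left: {0,1,2,3,5}→30  {0,1,2,4,6}→30  {0,1,2,5,6}→60  {0,1,3,5,6}→30  {0,1,4,5,6}→30  {1,2,3,5,6}→60  {1,2,4,5,6}→60  {1,3,4,5,6}→30  {2,3,4,5,6}→30
  placing 0:q first → 180 extensions
  placing 2:u first → 90 extensions
  placing 3:t first → 180 extensions
  placing 4:r first → 180 extensions
total linear extensions = 630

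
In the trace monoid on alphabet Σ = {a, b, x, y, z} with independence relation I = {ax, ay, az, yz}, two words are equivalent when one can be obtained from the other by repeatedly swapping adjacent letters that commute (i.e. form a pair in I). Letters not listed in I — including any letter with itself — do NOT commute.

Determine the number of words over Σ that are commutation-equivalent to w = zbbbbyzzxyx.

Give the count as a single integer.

3

piece 0:z — minimal
piece 1:b rests on {0:z}
piece 2:b rests on {1:b}
piece 3:b rests on {2:b}
piece 4:b rests on {3:b}
piece 5:y rests on {4:b}
piece 6:z rests on {4:b}
piece 7:z rests on {6:z}
piece 8:x rests on {5:y, 7:z}
piece 9:y rests on {8:x}
piece 10:x rests on {9:y}
minimal pieces: {0:z}
ways to finish when only these pieces remain (= sum over removing one remaining piece with nothing left below it):
  1 left: {10}→1
  2 left: {9,10}→1
  3 left: {8,9,10}→1
  4 left: {5,8,9,10}→1  {7,8,9,10}→1
  5 left: {5,7,8,9,10}→2  {6,7,8,9,10}→1
  6 left: {5,6,7,8,9,10}→3
  7 left: {4,5,6,7,8,9,10}→3
  8 left: {3,4,5,6,7,8,9,10}→3
  9 left: {2,3,4,5,6,7,8,9,10}→3
  placing 0:z first → 3 extensions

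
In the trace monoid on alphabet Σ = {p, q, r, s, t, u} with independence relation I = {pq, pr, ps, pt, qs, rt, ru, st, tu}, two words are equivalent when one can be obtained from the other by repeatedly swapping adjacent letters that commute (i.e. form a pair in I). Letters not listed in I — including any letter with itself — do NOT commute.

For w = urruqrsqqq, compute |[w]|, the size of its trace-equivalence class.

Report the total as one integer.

#0=u has no predecessor
#1=r has no predecessor
#2=r depends on [1:r]
#3=u depends on [0:u]
#4=q depends on [2:r, 3:u]
#5=r depends on [4:q]
#6=s depends on [5:r]
#7=q depends on [5:r]
#8=q depends on [7:q]
#9=q depends on [8:q]
sources: [0:u, 1:r]
N(rest) = Σ N(rest − s) over sources s of rest; N(one piece) = 1:
  size 1 → [6]=1  [9]=1
  size 2 → [6,9]=2  [8,9]=1
  size 3 → [6,8,9]=3  [7,8,9]=1
  size 4 → [6,7,8,9]=4
  size 5 → [5,6,7,8,9]=4
  size 6 → [4,5,6,7,8,9]=4
  size 7 → [2,4,5,6,7,8,9]=4  [3,4,5,6,7,8,9]=4
  size 8 → [0,3,4,5,6,7,8,9]=4  [1,2,4,5,6,7,8,9]=4  [2,3,4,5,6,7,8,9]=8
  first=0(u) contributes 12
  first=1(r) contributes 12
|[w]| = 24

24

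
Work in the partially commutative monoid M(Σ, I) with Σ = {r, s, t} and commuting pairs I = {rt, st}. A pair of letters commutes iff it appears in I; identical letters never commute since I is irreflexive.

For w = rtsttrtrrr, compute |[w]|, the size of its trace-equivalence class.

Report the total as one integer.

210

0(r) covers ∅
1(t) covers ∅
2(s) covers 0:r
3(t) covers 1:t
4(t) covers 3:t
5(r) covers 2:s
6(t) covers 4:t
7(r) covers 5:r
8(r) covers 7:r
9(r) covers 8:r
floor of heap: 0:r, 1:t
completions by unplaced set U, small U first (add the entries for U minus each lowest piece of U):
  |U|=1: {6}:1  {9}:1
  |U|=2: {4,6}:1  {6,9}:2  {8,9}:1
  |U|=3: {3,4,6}:1  {4,6,9}:3  {6,8,9}:3  {7,8,9}:1
  |U|=4: {1,3,4,6}:1  {3,4,6,9}:4  {4,6,8,9}:6  {5,7,8,9}:1  {6,7,8,9}:4
  |U|=5: {1,3,4,6,9}:5  {2,5,7,8,9}:1  {3,4,6,8,9}:10  {4,6,7,8,9}:10  {5,6,7,8,9}:5
  |U|=6: {0,2,5,7,8,9}:1  {1,3,4,6,8,9}:15  {2,5,6,7,8,9}:6  {3,4,6,7,8,9}:20  {4,5,6,7,8,9}:15
  |U|=7: {0,2,5,6,7,8,9}:7  {1,3,4,6,7,8,9}:35  {2,4,5,6,7,8,9}:21  {3,4,5,6,7,8,9}:35
  |U|=8: {0,2,4,5,6,7,8,9}:28  {1,3,4,5,6,7,8,9}:70  {2,3,4,5,6,7,8,9}:56
  start at 0(r): 126
  start at 1(t): 84
sum over floor = 210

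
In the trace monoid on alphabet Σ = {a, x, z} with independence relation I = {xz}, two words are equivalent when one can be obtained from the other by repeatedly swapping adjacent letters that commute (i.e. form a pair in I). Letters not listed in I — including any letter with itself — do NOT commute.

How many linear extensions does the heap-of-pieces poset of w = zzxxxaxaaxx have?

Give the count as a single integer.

#0=z has no predecessor
#1=z depends on [0:z]
#2=x has no predecessor
#3=x depends on [2:x]
#4=x depends on [3:x]
#5=a depends on [1:z, 4:x]
#6=x depends on [5:a]
#7=a depends on [6:x]
#8=a depends on [7:a]
#9=x depends on [8:a]
#10=x depends on [9:x]
sources: [0:z, 2:x]
N(rest) = Σ N(rest − s) over sources s of rest; N(one piece) = 1:
  size 1 → [10]=1
  size 2 → [9,10]=1
  size 3 → [8,9,10]=1
  size 4 → [7,8,9,10]=1
  size 5 → [6,7,8,9,10]=1
  size 6 → [5,6,7,8,9,10]=1
  size 7 → [1,5,6,7,8,9,10]=1  [4,5,6,7,8,9,10]=1
  size 8 → [0,1,5,6,7,8,9,10]=1  [1,4,5,6,7,8,9,10]=2  [3,4,5,6,7,8,9,10]=1
  size 9 → [0,1,4,5,6,7,8,9,10]=3  [1,3,4,5,6,7,8,9,10]=3  [2,3,4,5,6,7,8,9,10]=1
  first=0(z) contributes 4
  first=2(x) contributes 6
|[w]| = 10

10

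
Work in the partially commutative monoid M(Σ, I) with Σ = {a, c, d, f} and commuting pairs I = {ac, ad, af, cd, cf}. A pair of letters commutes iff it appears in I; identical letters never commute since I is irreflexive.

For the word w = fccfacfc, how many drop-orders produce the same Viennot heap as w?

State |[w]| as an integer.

280

piece 0:f — minimal
piece 1:c — minimal
piece 2:c rests on {1:c}
piece 3:f rests on {0:f}
piece 4:a — minimal
piece 5:c rests on {2:c}
piece 6:f rests on {3:f}
piece 7:c rests on {5:c}
minimal pieces: {0:f, 1:c, 4:a}
ways to finish when only these pieces remain (= sum over removing one remaining piece with nothing left below it):
  1 left: {4}→1  {6}→1  {7}→1
  2 left: {3,6}→1  {4,6}→2  {4,7}→2  {5,7}→1  {6,7}→2
  3 left: {0,3,6}→1  {2,5,7}→1  {3,4,6}→3  {3,6,7}→3  {4,5,7}→3  {4,6,7}→6  {5,6,7}→3
  4 left: {0,3,4,6}→4  {0,3,6,7}→4  {1,2,5,7}→1  {2,4,5,7}→4  {2,5,6,7}→4  {3,4,6,7}→12  {3,5,6,7}→6  {4,5,6,7}→12
  5 left: {0,3,4,6,7}→20  {0,3,5,6,7}→10  {1,2,4,5,7}→5  {1,2,5,6,7}→5  {2,3,5,6,7}→10  {2,4,5,6,7}→20  {3,4,5,6,7}→30
  6 left: {0,2,3,5,6,7}→20  {0,3,4,5,6,7}→60  {1,2,3,5,6,7}→15  {1,2,4,5,6,7}→30  {2,3,4,5,6,7}→60
  placing 0:f first → 105 extensions
  placing 1:c first → 140 extensions
  placing 4:a first → 35 extensions
total linear extensions = 280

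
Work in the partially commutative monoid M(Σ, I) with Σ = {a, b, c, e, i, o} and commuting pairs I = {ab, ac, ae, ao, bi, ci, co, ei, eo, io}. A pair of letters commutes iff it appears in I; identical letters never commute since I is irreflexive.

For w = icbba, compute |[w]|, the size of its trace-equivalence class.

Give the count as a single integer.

10

0(i) covers ∅
1(c) covers ∅
2(b) covers 1:c
3(b) covers 2:b
4(a) covers 0:i
floor of heap: 0:i, 1:c
completions by unplaced set U, small U first (add the entries for U minus each lowest piece of U):
  |U|=1: {3}:1  {4}:1
  |U|=2: {0,4}:1  {2,3}:1  {3,4}:2
  |U|=3: {0,3,4}:3  {1,2,3}:1  {2,3,4}:3
  start at 0(i): 4
  start at 1(c): 6
sum over floor = 10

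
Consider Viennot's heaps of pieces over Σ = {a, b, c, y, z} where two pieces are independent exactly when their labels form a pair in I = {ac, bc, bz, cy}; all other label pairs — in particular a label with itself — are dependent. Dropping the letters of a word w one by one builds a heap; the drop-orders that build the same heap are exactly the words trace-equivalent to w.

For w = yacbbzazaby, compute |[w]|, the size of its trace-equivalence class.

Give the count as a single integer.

12

0(y) covers ∅
1(a) covers 0:y
2(c) covers ∅
3(b) covers 1:a
4(b) covers 3:b
5(z) covers 1:a, 2:c
6(a) covers 4:b, 5:z
7(z) covers 6:a
8(a) covers 7:z
9(b) covers 8:a
10(y) covers 9:b
floor of heap: 0:y, 2:c
completions by unplaced set U, small U first (add the entries for U minus each lowest piece of U):
  |U|=1: {10}:1
  |U|=2: {9,10}:1
  |U|=3: {8,9,10}:1
  |U|=4: {7,8,9,10}:1
  |U|=5: {6,7,8,9,10}:1
  |U|=6: {4,6,7,8,9,10}:1  {5,6,7,8,9,10}:1
  |U|=7: {2,5,6,7,8,9,10}:1  {3,4,6,7,8,9,10}:1  {4,5,6,7,8,9,10}:2
  |U|=8: {2,4,5,6,7,8,9,10}:3  {3,4,5,6,7,8,9,10}:3
  |U|=9: {1,3,4,5,6,7,8,9,10}:3  {2,3,4,5,6,7,8,9,10}:6
  start at 0(y): 9
  start at 2(c): 3
sum over floor = 12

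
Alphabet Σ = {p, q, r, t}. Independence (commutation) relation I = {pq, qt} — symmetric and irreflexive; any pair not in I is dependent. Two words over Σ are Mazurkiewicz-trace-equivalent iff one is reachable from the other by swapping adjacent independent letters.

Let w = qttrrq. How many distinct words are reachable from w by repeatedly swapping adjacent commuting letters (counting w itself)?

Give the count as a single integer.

3

piece 0:q — minimal
piece 1:t — minimal
piece 2:t rests on {1:t}
piece 3:r rests on {0:q, 2:t}
piece 4:r rests on {3:r}
piece 5:q rests on {4:r}
minimal pieces: {0:q, 1:t}
ways to finish when only these pieces remain (= sum over removing one remaining piece with nothing left below it):
  1 left: {5}→1
  2 left: {4,5}→1
  3 left: {3,4,5}→1
  4 left: {0,3,4,5}→1  {2,3,4,5}→1
  placing 0:q first → 1 extensions
  placing 1:t first → 2 extensions
total linear extensions = 3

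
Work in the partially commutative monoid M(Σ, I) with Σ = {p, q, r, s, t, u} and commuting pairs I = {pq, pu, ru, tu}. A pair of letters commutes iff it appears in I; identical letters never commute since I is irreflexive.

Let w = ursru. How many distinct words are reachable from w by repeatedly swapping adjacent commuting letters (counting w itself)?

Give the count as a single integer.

#0=u has no predecessor
#1=r has no predecessor
#2=s depends on [0:u, 1:r]
#3=r depends on [2:s]
#4=u depends on [2:s]
sources: [0:u, 1:r]
N(rest) = Σ N(rest − s) over sources s of rest; N(one piece) = 1:
  size 1 → [3]=1  [4]=1
  size 2 → [3,4]=2
  size 3 → [2,3,4]=2
  first=0(u) contributes 2
  first=1(r) contributes 2
|[w]| = 4

4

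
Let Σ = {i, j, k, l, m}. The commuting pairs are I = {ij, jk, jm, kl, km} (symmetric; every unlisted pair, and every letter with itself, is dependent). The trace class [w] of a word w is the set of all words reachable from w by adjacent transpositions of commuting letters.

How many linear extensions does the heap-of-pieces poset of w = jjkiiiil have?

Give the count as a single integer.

21

piece 0:j — minimal
piece 1:j rests on {0:j}
piece 2:k — minimal
piece 3:i rests on {2:k}
piece 4:i rests on {3:i}
piece 5:i rests on {4:i}
piece 6:i rests on {5:i}
piece 7:l rests on {1:j, 6:i}
minimal pieces: {0:j, 2:k}
ways to finish when only these pieces remain (= sum over removing one remaining piece with nothing left below it):
  1 left: {7}→1
  2 left: {1,7}→1  {6,7}→1
  3 left: {0,1,7}→1  {1,6,7}→2  {5,6,7}→1
  4 left: {0,1,6,7}→3  {1,5,6,7}→3  {4,5,6,7}→1
  5 left: {0,1,5,6,7}→6  {1,4,5,6,7}→4  {3,4,5,6,7}→1
  6 left: {0,1,4,5,6,7}→10  {1,3,4,5,6,7}→5  {2,3,4,5,6,7}→1
  placing 0:j first → 6 extensions
  placing 2:k first → 15 extensions
total linear extensions = 21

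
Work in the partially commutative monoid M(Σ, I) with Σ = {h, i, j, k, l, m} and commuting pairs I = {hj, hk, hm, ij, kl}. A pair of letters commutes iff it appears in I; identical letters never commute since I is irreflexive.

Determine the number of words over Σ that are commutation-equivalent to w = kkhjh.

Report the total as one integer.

drop 0:k onto floor
drop 1:k onto {0:k}
drop 2:h onto floor
drop 3:j onto {1:k}
drop 4:h onto {2:h}
ground layer = {0:k, 2:h}
drop-orders for the pieces not yet dropped (sum over which currently-grounded one goes next):
  1 to go: {3} 1  {4} 1
  2 to go: {1,3} 1  {2,4} 1  {3,4} 2
  3 to go: {0,1,3} 1  {1,3,4} 3  {2,3,4} 3
  if 0:k drops first: 6 orders
  if 2:h drops first: 4 orders
heap linearizations: 10

10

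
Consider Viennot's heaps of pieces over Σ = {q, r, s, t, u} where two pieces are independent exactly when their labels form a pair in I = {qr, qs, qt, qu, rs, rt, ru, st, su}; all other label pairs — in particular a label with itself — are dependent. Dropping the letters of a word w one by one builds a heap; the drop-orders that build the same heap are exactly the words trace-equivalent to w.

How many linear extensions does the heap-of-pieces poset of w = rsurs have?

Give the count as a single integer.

#0=r has no predecessor
#1=s has no predecessor
#2=u has no predecessor
#3=r depends on [0:r]
#4=s depends on [1:s]
sources: [0:r, 1:s, 2:u]
N(rest) = Σ N(rest − s) over sources s of rest; N(one piece) = 1:
  size 1 → [2]=1  [3]=1  [4]=1
  size 2 → [0,3]=1  [1,4]=1  [2,3]=2  [2,4]=2  [3,4]=2
  size 3 → [0,2,3]=3  [0,3,4]=3  [1,2,4]=3  [1,3,4]=3  [2,3,4]=6
  first=0(r) contributes 12
  first=1(s) contributes 12
  first=2(u) contributes 6
|[w]| = 30

30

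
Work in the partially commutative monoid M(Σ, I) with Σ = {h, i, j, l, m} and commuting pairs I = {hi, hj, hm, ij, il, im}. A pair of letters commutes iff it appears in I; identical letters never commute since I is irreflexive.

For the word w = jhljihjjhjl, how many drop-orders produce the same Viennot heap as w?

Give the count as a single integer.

#0=j has no predecessor
#1=h has no predecessor
#2=l depends on [0:j, 1:h]
#3=j depends on [2:l]
#4=i has no predecessor
#5=h depends on [2:l]
#6=j depends on [3:j]
#7=j depends on [6:j]
#8=h depends on [5:h]
#9=j depends on [7:j]
#10=l depends on [8:h, 9:j]
sources: [0:j, 1:h, 4:i]
N(rest) = Σ N(rest − s) over sources s of rest; N(one piece) = 1:
  size 1 → [4]=1  [10]=1
  size 2 → [4,10]=2  [8,10]=1  [9,10]=1
  size 3 → [4,8,10]=3  [4,9,10]=3  [5,8,10]=1  [7,9,10]=1  [8,9,10]=2
  size 4 → [4,5,8,10]=4  [4,7,9,10]=4  [4,8,9,10]=8  [5,8,9,10]=3  [6,7,9,10]=1  [7,8,9,10]=3
  size 5 → [3,6,7,9,10]=1  [4,5,8,9,10]=15  [4,6,7,9,10]=5  [4,7,8,9,10]=15  [5,7,8,9,10]=6  [6,7,8,9,10]=4
  size 6 → [3,4,6,7,9,10]=6  [3,6,7,8,9,10]=5  [4,5,7,8,9,10]=36  [4,6,7,8,9,10]=24  [5,6,7,8,9,10]=10
  size 7 → [3,4,6,7,8,9,10]=35  [3,5,6,7,8,9,10]=15  [4,5,6,7,8,9,10]=70
  size 8 → [2,3,5,6,7,8,9,10]=15  [3,4,5,6,7,8,9,10]=120
  size 9 → [0,2,3,5,6,7,8,9,10]=15  [1,2,3,5,6,7,8,9,10]=15  [2,3,4,5,6,7,8,9,10]=135
  first=0(j) contributes 150
  first=1(h) contributes 150
  first=4(i) contributes 30
|[w]| = 330

330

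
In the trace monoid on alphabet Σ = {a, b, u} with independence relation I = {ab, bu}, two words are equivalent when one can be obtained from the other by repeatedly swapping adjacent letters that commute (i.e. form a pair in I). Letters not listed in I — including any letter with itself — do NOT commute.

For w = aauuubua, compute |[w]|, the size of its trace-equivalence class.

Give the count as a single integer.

piece 0:a — minimal
piece 1:a rests on {0:a}
piece 2:u rests on {1:a}
piece 3:u rests on {2:u}
piece 4:u rests on {3:u}
piece 5:b — minimal
piece 6:u rests on {4:u}
piece 7:a rests on {6:u}
minimal pieces: {0:a, 5:b}
ways to finish when only these pieces remain (= sum over removing one remaining piece with nothing left below it):
  1 left: {5}→1  {7}→1
  2 left: {5,7}→2  {6,7}→1
  3 left: {4,6,7}→1  {5,6,7}→3
  4 left: {3,4,6,7}→1  {4,5,6,7}→4
  5 left: {2,3,4,6,7}→1  {3,4,5,6,7}→5
  6 left: {1,2,3,4,6,7}→1  {2,3,4,5,6,7}→6
  placing 0:a first → 7 extensions
  placing 5:b first → 1 extensions
total linear extensions = 8

8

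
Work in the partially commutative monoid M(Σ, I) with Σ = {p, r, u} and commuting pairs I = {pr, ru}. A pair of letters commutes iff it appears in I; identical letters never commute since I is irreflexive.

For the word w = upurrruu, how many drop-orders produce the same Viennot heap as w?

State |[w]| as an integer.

0(u) covers ∅
1(p) covers 0:u
2(u) covers 1:p
3(r) covers ∅
4(r) covers 3:r
5(r) covers 4:r
6(u) covers 2:u
7(u) covers 6:u
floor of heap: 0:u, 3:r
completions by unplaced set U, small U first (add the entries for U minus each lowest piece of U):
  |U|=1: {5}:1  {7}:1
  |U|=2: {4,5}:1  {5,7}:2  {6,7}:1
  |U|=3: {2,6,7}:1  {3,4,5}:1  {4,5,7}:3  {5,6,7}:3
  |U|=4: {1,2,6,7}:1  {2,5,6,7}:4  {3,4,5,7}:4  {4,5,6,7}:6
  |U|=5: {0,1,2,6,7}:1  {1,2,5,6,7}:5  {2,4,5,6,7}:10  {3,4,5,6,7}:10
  |U|=6: {0,1,2,5,6,7}:6  {1,2,4,5,6,7}:15  {2,3,4,5,6,7}:20
  start at 0(u): 35
  start at 3(r): 21
sum over floor = 56

56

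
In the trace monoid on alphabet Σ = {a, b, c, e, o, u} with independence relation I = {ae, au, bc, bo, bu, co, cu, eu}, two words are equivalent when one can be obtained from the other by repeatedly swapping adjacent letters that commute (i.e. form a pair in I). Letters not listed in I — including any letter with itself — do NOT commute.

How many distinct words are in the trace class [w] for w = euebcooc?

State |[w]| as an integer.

#0=e has no predecessor
#1=u has no predecessor
#2=e depends on [0:e]
#3=b depends on [2:e]
#4=c depends on [2:e]
#5=o depends on [1:u, 2:e]
#6=o depends on [5:o]
#7=c depends on [4:c]
sources: [0:e, 1:u]
N(rest) = Σ N(rest − s) over sources s of rest; N(one piece) = 1:
  size 1 → [3]=1  [6]=1  [7]=1
  size 2 → [3,6]=2  [3,7]=2  [4,7]=1  [5,6]=1  [6,7]=2
  size 3 → [1,5,6]=1  [3,4,7]=3  [3,5,6]=3  [3,6,7]=6  [4,6,7]=3  [5,6,7]=3
  size 4 → [1,3,5,6]=4  [1,5,6,7]=4  [3,4,6,7]=12  [3,5,6,7]=12  [4,5,6,7]=6
  size 5 → [1,3,5,6,7]=20  [1,4,5,6,7]=10  [3,4,5,6,7]=30
  size 6 → [1,3,4,5,6,7]=60  [2,3,4,5,6,7]=30
  first=0(e) contributes 90
  first=1(u) contributes 30
|[w]| = 120

120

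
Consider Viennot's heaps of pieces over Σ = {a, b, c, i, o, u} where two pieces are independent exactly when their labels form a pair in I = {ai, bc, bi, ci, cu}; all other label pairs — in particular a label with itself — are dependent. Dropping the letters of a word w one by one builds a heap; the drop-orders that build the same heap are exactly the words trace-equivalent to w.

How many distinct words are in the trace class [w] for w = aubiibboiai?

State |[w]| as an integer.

30

drop 0:a onto floor
drop 1:u onto {0:a}
drop 2:b onto {1:u}
drop 3:i onto {1:u}
drop 4:i onto {3:i}
drop 5:b onto {2:b}
drop 6:b onto {5:b}
drop 7:o onto {4:i, 6:b}
drop 8:i onto {7:o}
drop 9:a onto {7:o}
drop 10:i onto {8:i}
ground layer = {0:a}
drop-orders for the pieces not yet dropped (sum over which currently-grounded one goes next):
  1 to go: {9} 1  {10} 1
  2 to go: {8,10} 1  {9,10} 2
  3 to go: {8,9,10} 3
  4 to go: {7,8,9,10} 3
  5 to go: {4,7,8,9,10} 3  {6,7,8,9,10} 3
  6 to go: {3,4,7,8,9,10} 3  {4,6,7,8,9,10} 6  {5,6,7,8,9,10} 3
  7 to go: {2,5,6,7,8,9,10} 3  {3,4,6,7,8,9,10} 9  {4,5,6,7,8,9,10} 9
  8 to go: {2,4,5,6,7,8,9,10} 12  {3,4,5,6,7,8,9,10} 18
  9 to go: {2,3,4,5,6,7,8,9,10} 30
  if 0:a drops first: 30 orders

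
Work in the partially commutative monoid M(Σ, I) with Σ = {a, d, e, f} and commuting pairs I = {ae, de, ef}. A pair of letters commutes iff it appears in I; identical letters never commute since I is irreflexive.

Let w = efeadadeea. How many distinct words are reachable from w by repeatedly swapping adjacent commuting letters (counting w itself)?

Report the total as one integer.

drop 0:e onto floor
drop 1:f onto floor
drop 2:e onto {0:e}
drop 3:a onto {1:f}
drop 4:d onto {3:a}
drop 5:a onto {4:d}
drop 6:d onto {5:a}
drop 7:e onto {2:e}
drop 8:e onto {7:e}
drop 9:a onto {6:d}
ground layer = {0:e, 1:f}
drop-orders for the pieces not yet dropped (sum over which currently-grounded one goes next):
  1 to go: {8} 1  {9} 1
  2 to go: {6,9} 1  {7,8} 1  {8,9} 2
  3 to go: {2,7,8} 1  {5,6,9} 1  {6,8,9} 3  {7,8,9} 3
  4 to go: {0,2,7,8} 1  {2,7,8,9} 4  {4,5,6,9} 1  {5,6,8,9} 4  {6,7,8,9} 6
  5 to go: {0,2,7,8,9} 5  {2,6,7,8,9} 10  {3,4,5,6,9} 1  {4,5,6,8,9} 5  {5,6,7,8,9} 10
  6 to go: {0,2,6,7,8,9} 15  {1,3,4,5,6,9} 1  {2,5,6,7,8,9} 20  {3,4,5,6,8,9} 6  {4,5,6,7,8,9} 15
  7 to go: {0,2,5,6,7,8,9} 35  {1,3,4,5,6,8,9} 7  {2,4,5,6,7,8,9} 35  {3,4,5,6,7,8,9} 21
  8 to go: {0,2,4,5,6,7,8,9} 70  {1,3,4,5,6,7,8,9} 28  {2,3,4,5,6,7,8,9} 56
  if 0:e drops first: 84 orders
  if 1:f drops first: 126 orders
heap linearizations: 210

210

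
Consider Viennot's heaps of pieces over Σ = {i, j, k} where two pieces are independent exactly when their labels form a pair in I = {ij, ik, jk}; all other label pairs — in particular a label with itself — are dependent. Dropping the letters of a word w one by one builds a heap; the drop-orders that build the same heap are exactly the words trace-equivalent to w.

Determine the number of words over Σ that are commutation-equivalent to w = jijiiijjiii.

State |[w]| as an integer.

drop 0:j onto floor
drop 1:i onto floor
drop 2:j onto {0:j}
drop 3:i onto {1:i}
drop 4:i onto {3:i}
drop 5:i onto {4:i}
drop 6:j onto {2:j}
drop 7:j onto {6:j}
drop 8:i onto {5:i}
drop 9:i onto {8:i}
drop 10:i onto {9:i}
ground layer = {0:j, 1:i}
drop-orders for the pieces not yet dropped (sum over which currently-grounded one goes next):
  1 to go: {7} 1  {10} 1
  2 to go: {6,7} 1  {7,10} 2  {9,10} 1
  3 to go: {2,6,7} 1  {6,7,10} 3  {7,9,10} 3  {8,9,10} 1
  4 to go: {0,2,6,7} 1  {2,6,7,10} 4  {5,8,9,10} 1  {6,7,9,10} 6  {7,8,9,10} 4
  5 to go: {0,2,6,7,10} 5  {2,6,7,9,10} 10  {4,5,8,9,10} 1  {5,7,8,9,10} 5  {6,7,8,9,10} 10
  6 to go: {0,2,6,7,9,10} 15  {2,6,7,8,9,10} 20  {3,4,5,8,9,10} 1  {4,5,7,8,9,10} 6  {5,6,7,8,9,10} 15
  7 to go: {0,2,6,7,8,9,10} 35  {1,3,4,5,8,9,10} 1  {2,5,6,7,8,9,10} 35  {3,4,5,7,8,9,10} 7  {4,5,6,7,8,9,10} 21
  8 to go: {0,2,5,6,7,8,9,10} 70  {1,3,4,5,7,8,9,10} 8  {2,4,5,6,7,8,9,10} 56  {3,4,5,6,7,8,9,10} 28
  9 to go: {0,2,4,5,6,7,8,9,10} 126  {1,3,4,5,6,7,8,9,10} 36  {2,3,4,5,6,7,8,9,10} 84
  if 0:j drops first: 120 orders
  if 1:i drops first: 210 orders
heap linearizations: 330

330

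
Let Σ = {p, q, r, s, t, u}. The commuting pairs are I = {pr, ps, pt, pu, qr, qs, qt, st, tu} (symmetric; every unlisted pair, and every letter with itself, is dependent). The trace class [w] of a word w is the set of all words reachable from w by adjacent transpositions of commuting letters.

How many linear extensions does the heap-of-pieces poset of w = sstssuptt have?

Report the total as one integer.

504

drop 0:s onto floor
drop 1:s onto {0:s}
drop 2:t onto floor
drop 3:s onto {1:s}
drop 4:s onto {3:s}
drop 5:u onto {4:s}
drop 6:p onto floor
drop 7:t onto {2:t}
drop 8:t onto {7:t}
ground layer = {0:s, 2:t, 6:p}
drop-orders for the pieces not yet dropped (sum over which currently-grounded one goes next):
  1 to go: {5} 1  {6} 1  {8} 1
  2 to go: {4,5} 1  {5,6} 2  {5,8} 2  {6,8} 2  {7,8} 1
  3 to go: {2,7,8} 1  {3,4,5} 1  {4,5,6} 3  {4,5,8} 3  {5,6,8} 6  {5,7,8} 3  {6,7,8} 3
  4 to go: {1,3,4,5} 1  {2,5,7,8} 4  {2,6,7,8} 4  {3,4,5,6} 4  {3,4,5,8} 4  {4,5,6,8} 12  {4,5,7,8} 6  {5,6,7,8} 12
  5 to go: {0,1,3,4,5} 1  {1,3,4,5,6} 5  {1,3,4,5,8} 5  {2,4,5,7,8} 10  {2,5,6,7,8} 20  {3,4,5,6,8} 20  {3,4,5,7,8} 10  {4,5,6,7,8} 30
  6 to go: {0,1,3,4,5,6} 6  {0,1,3,4,5,8} 6  {1,3,4,5,6,8} 30  {1,3,4,5,7,8} 15  {2,3,4,5,7,8} 20  {2,4,5,6,7,8} 60  {3,4,5,6,7,8} 60
  7 to go: {0,1,3,4,5,6,8} 42  {0,1,3,4,5,7,8} 21  {1,2,3,4,5,7,8} 35  {1,3,4,5,6,7,8} 105  {2,3,4,5,6,7,8} 140
  if 0:s drops first: 280 orders
  if 2:t drops first: 168 orders
  if 6:p drops first: 56 orders
heap linearizations: 504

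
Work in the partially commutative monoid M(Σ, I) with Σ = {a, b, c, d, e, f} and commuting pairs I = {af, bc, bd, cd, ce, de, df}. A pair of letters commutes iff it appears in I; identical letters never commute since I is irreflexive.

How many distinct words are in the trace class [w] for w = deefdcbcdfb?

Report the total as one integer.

495

drop 0:d onto floor
drop 1:e onto floor
drop 2:e onto {1:e}
drop 3:f onto {2:e}
drop 4:d onto {0:d}
drop 5:c onto {3:f}
drop 6:b onto {3:f}
drop 7:c onto {5:c}
drop 8:d onto {4:d}
drop 9:f onto {6:b, 7:c}
drop 10:b onto {9:f}
ground layer = {0:d, 1:e}
drop-orders for the pieces not yet dropped (sum over which currently-grounded one goes next):
  1 to go: {8} 1  {10} 1
  2 to go: {4,8} 1  {8,10} 2  {9,10} 1
  3 to go: {0,4,8} 1  {4,8,10} 3  {6,9,10} 1  {7,9,10} 1  {8,9,10} 3
  4 to go: {0,4,8,10} 4  {4,8,9,10} 6  {5,7,9,10} 1  {6,7,9,10} 2  {6,8,9,10} 4  {7,8,9,10} 4
  5 to go: {0,4,8,9,10} 10  {4,6,8,9,10} 10  {4,7,8,9,10} 10  {5,6,7,9,10} 3  {5,7,8,9,10} 5  {6,7,8,9,10} 10
  6 to go: {0,4,6,8,9,10} 20  {0,4,7,8,9,10} 20  {3,5,6,7,9,10} 3  {4,5,7,8,9,10} 15  {4,6,7,8,9,10} 30  {5,6,7,8,9,10} 18
  7 to go: {0,4,5,7,8,9,10} 35  {0,4,6,7,8,9,10} 70  {2,3,5,6,7,9,10} 3  {3,5,6,7,8,9,10} 21  {4,5,6,7,8,9,10} 63
  8 to go: {0,4,5,6,7,8,9,10} 168  {1,2,3,5,6,7,9,10} 3  {2,3,5,6,7,8,9,10} 24  {3,4,5,6,7,8,9,10} 84
  9 to go: {0,3,4,5,6,7,8,9,10} 252  {1,2,3,5,6,7,8,9,10} 27  {2,3,4,5,6,7,8,9,10} 108
  if 0:d drops first: 135 orders
  if 1:e drops first: 360 orders
heap linearizations: 495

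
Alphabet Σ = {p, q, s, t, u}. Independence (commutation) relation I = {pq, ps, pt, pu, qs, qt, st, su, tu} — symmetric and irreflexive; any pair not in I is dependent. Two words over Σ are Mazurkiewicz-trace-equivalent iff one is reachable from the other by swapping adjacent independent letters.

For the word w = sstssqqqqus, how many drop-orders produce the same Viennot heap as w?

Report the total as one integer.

2772

drop 0:s onto floor
drop 1:s onto {0:s}
drop 2:t onto floor
drop 3:s onto {1:s}
drop 4:s onto {3:s}
drop 5:q onto floor
drop 6:q onto {5:q}
drop 7:q onto {6:q}
drop 8:q onto {7:q}
drop 9:u onto {8:q}
drop 10:s onto {4:s}
ground layer = {0:s, 2:t, 5:q}
drop-orders for the pieces not yet dropped (sum over which currently-grounded one goes next):
  1 to go: {2} 1  {9} 1  {10} 1
  2 to go: {2,9} 2  {2,10} 2  {4,10} 1  {8,9} 1  {9,10} 2
  3 to go: {2,4,10} 3  {2,8,9} 3  {2,9,10} 6  {3,4,10} 1  {4,9,10} 3  {7,8,9} 1  {8,9,10} 3
  4 to go: {1,3,4,10} 1  {2,3,4,10} 4  {2,4,9,10} 12  {2,7,8,9} 4  {2,8,9,10} 12  {3,4,9,10} 4  {4,8,9,10} 6  {6,7,8,9} 1  {7,8,9,10} 4
  5 to go: {0,1,3,4,10} 1  {1,2,3,4,10} 5  {1,3,4,9,10} 5  {2,3,4,9,10} 20  {2,4,8,9,10} 30  {2,6,7,8,9} 5  {2,7,8,9,10} 20  {3,4,8,9,10} 10  {4,7,8,9,10} 10  {5,6,7,8,9} 1  {6,7,8,9,10} 5
  6 to go: {0,1,2,3,4,10} 6  {0,1,3,4,9,10} 6  {1,2,3,4,9,10} 30  {1,3,4,8,9,10} 15  {2,3,4,8,9,10} 60  {2,4,7,8,9,10} 60  {2,5,6,7,8,9} 6  {2,6,7,8,9,10} 30  {3,4,7,8,9,10} 20  {4,6,7,8,9,10} 15  {5,6,7,8,9,10} 6
  7 to go: {0,1,2,3,4,9,10} 42  {0,1,3,4,8,9,10} 21  {1,2,3,4,8,9,10} 105  {1,3,4,7,8,9,10} 35  {2,3,4,7,8,9,10} 140  {2,4,6,7,8,9,10} 105  {2,5,6,7,8,9,10} 42  {3,4,6,7,8,9,10} 35  {4,5,6,7,8,9,10} 21
  8 to go: {0,1,2,3,4,8,9,10} 168  {0,1,3,4,7,8,9,10} 56  {1,2,3,4,7,8,9,10} 280  {1,3,4,6,7,8,9,10} 70  {2,3,4,6,7,8,9,10} 280  {2,4,5,6,7,8,9,10} 168  {3,4,5,6,7,8,9,10} 56
  9 to go: {0,1,2,3,4,7,8,9,10} 504  {0,1,3,4,6,7,8,9,10} 126  {1,2,3,4,6,7,8,9,10} 630  {1,3,4,5,6,7,8,9,10} 126  {2,3,4,5,6,7,8,9,10} 504
  if 0:s drops first: 1260 orders
  if 2:t drops first: 252 orders
  if 5:q drops first: 1260 orders
heap linearizations: 2772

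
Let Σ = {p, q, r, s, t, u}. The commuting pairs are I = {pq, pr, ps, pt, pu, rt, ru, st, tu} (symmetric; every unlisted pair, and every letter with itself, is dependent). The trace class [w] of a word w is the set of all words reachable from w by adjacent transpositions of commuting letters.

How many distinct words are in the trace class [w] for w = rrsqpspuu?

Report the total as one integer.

36

drop 0:r onto floor
drop 1:r onto {0:r}
drop 2:s onto {1:r}
drop 3:q onto {2:s}
drop 4:p onto floor
drop 5:s onto {3:q}
drop 6:p onto {4:p}
drop 7:u onto {5:s}
drop 8:u onto {7:u}
ground layer = {0:r, 4:p}
drop-orders for the pieces not yet dropped (sum over which currently-grounded one goes next):
  1 to go: {6} 1  {8} 1
  2 to go: {4,6} 1  {6,8} 2  {7,8} 1
  3 to go: {4,6,8} 3  {5,7,8} 1  {6,7,8} 3
  4 to go: {3,5,7,8} 1  {4,6,7,8} 6  {5,6,7,8} 4
  5 to go: {2,3,5,7,8} 1  {3,5,6,7,8} 5  {4,5,6,7,8} 10
  6 to go: {1,2,3,5,7,8} 1  {2,3,5,6,7,8} 6  {3,4,5,6,7,8} 15
  7 to go: {0,1,2,3,5,7,8} 1  {1,2,3,5,6,7,8} 7  {2,3,4,5,6,7,8} 21
  if 0:r drops first: 28 orders
  if 4:p drops first: 8 orders
heap linearizations: 36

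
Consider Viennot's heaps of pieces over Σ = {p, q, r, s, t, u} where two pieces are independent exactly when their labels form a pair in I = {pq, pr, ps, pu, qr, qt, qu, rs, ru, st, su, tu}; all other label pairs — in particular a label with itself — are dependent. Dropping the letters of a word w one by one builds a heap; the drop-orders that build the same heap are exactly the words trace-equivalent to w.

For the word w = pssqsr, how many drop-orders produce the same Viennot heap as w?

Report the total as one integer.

30

#0=p has no predecessor
#1=s has no predecessor
#2=s depends on [1:s]
#3=q depends on [2:s]
#4=s depends on [3:q]
#5=r has no predecessor
sources: [0:p, 1:s, 5:r]
N(rest) = Σ N(rest − s) over sources s of rest; N(one piece) = 1:
  size 1 → [0]=1  [4]=1  [5]=1
  size 2 → [0,4]=2  [0,5]=2  [3,4]=1  [4,5]=2
  size 3 → [0,3,4]=3  [0,4,5]=6  [2,3,4]=1  [3,4,5]=3
  size 4 → [0,2,3,4]=4  [0,3,4,5]=12  [1,2,3,4]=1  [2,3,4,5]=4
  first=0(p) contributes 5
  first=1(s) contributes 20
  first=5(r) contributes 5
|[w]| = 30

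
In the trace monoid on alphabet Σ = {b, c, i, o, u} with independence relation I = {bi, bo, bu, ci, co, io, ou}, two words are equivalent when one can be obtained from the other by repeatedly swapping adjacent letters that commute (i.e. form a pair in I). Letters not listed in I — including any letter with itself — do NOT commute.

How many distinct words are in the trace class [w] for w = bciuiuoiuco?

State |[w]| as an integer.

165

0(b) covers ∅
1(c) covers 0:b
2(i) covers ∅
3(u) covers 1:c, 2:i
4(i) covers 3:u
5(u) covers 4:i
6(o) covers ∅
7(i) covers 5:u
8(u) covers 7:i
9(c) covers 8:u
10(o) covers 6:o
floor of heap: 0:b, 2:i, 6:o
completions by unplaced set U, small U first (add the entries for U minus each lowest piece of U):
  |U|=1: {9}:1  {10}:1
  |U|=2: {6,10}:1  {8,9}:1  {9,10}:2
  |U|=3: {6,9,10}:3  {7,8,9}:1  {8,9,10}:3
  |U|=4: {5,7,8,9}:1  {6,8,9,10}:6  {7,8,9,10}:4
  |U|=5: {4,5,7,8,9}:1  {5,7,8,9,10}:5  {6,7,8,9,10}:10
  |U|=6: {3,4,5,7,8,9}:1  {4,5,7,8,9,10}:6  {5,6,7,8,9,10}:15
  |U|=7: {1,3,4,5,7,8,9}:1  {2,3,4,5,7,8,9}:1  {3,4,5,7,8,9,10}:7  {4,5,6,7,8,9,10}:21
  |U|=8: {0,1,3,4,5,7,8,9}:1  {1,2,3,4,5,7,8,9}:2  {1,3,4,5,7,8,9,10}:8  {2,3,4,5,7,8,9,10}:8  {3,4,5,6,7,8,9,10}:28
  |U|=9: {0,1,2,3,4,5,7,8,9}:3  {0,1,3,4,5,7,8,9,10}:9  {1,2,3,4,5,7,8,9,10}:18  {1,3,4,5,6,7,8,9,10}:36  {2,3,4,5,6,7,8,9,10}:36
  start at 0(b): 90
  start at 2(i): 45
  start at 6(o): 30
sum over floor = 165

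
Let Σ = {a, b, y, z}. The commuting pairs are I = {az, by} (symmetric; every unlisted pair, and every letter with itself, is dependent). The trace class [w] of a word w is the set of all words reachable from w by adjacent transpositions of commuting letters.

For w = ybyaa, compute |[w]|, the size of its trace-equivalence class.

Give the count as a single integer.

drop 0:y onto floor
drop 1:b onto floor
drop 2:y onto {0:y}
drop 3:a onto {1:b, 2:y}
drop 4:a onto {3:a}
ground layer = {0:y, 1:b}
drop-orders for the pieces not yet dropped (sum over which currently-grounded one goes next):
  1 to go: {4} 1
  2 to go: {3,4} 1
  3 to go: {1,3,4} 1  {2,3,4} 1
  if 0:y drops first: 2 orders
  if 1:b drops first: 1 orders
heap linearizations: 3

3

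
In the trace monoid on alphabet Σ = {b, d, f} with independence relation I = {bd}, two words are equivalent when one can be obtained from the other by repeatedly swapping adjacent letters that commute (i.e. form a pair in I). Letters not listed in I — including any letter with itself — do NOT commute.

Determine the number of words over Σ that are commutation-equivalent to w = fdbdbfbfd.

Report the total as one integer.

0(f) covers ∅
1(d) covers 0:f
2(b) covers 0:f
3(d) covers 1:d
4(b) covers 2:b
5(f) covers 3:d, 4:b
6(b) covers 5:f
7(f) covers 6:b
8(d) covers 7:f
floor of heap: 0:f
completions by unplaced set U, small U first (add the entries for U minus each lowest piece of U):
  |U|=1: {8}:1
  |U|=2: {7,8}:1
  |U|=3: {6,7,8}:1
  |U|=4: {5,6,7,8}:1
  |U|=5: {3,5,6,7,8}:1  {4,5,6,7,8}:1
  |U|=6: {1,3,5,6,7,8}:1  {2,4,5,6,7,8}:1  {3,4,5,6,7,8}:2
  |U|=7: {1,3,4,5,6,7,8}:3  {2,3,4,5,6,7,8}:3
  start at 0(f): 6

6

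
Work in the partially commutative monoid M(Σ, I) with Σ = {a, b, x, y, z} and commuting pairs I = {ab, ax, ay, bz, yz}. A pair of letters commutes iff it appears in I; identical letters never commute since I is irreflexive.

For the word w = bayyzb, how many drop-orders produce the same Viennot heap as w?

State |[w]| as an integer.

piece 0:b — minimal
piece 1:a — minimal
piece 2:y rests on {0:b}
piece 3:y rests on {2:y}
piece 4:z rests on {1:a}
piece 5:b rests on {3:y}
minimal pieces: {0:b, 1:a}
ways to finish when only these pieces remain (= sum over removing one remaining piece with nothing left below it):
  1 left: {4}→1  {5}→1
  2 left: {1,4}→1  {3,5}→1  {4,5}→2
  3 left: {1,4,5}→3  {2,3,5}→1  {3,4,5}→3
  4 left: {0,2,3,5}→1  {1,3,4,5}→6  {2,3,4,5}→4
  placing 0:b first → 10 extensions
  placing 1:a first → 5 extensions
total linear extensions = 15

15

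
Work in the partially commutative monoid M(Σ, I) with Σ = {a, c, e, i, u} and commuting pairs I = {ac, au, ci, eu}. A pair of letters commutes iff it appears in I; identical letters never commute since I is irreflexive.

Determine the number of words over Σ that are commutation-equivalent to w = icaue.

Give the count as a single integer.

drop 0:i onto floor
drop 1:c onto floor
drop 2:a onto {0:i}
drop 3:u onto {0:i, 1:c}
drop 4:e onto {1:c, 2:a}
ground layer = {0:i, 1:c}
drop-orders for the pieces not yet dropped (sum over which currently-grounded one goes next):
  1 to go: {3} 1  {4} 1
  2 to go: {2,4} 1  {3,4} 2
  3 to go: {1,3,4} 2  {2,3,4} 3
  if 0:i drops first: 5 orders
  if 1:c drops first: 3 orders
heap linearizations: 8

8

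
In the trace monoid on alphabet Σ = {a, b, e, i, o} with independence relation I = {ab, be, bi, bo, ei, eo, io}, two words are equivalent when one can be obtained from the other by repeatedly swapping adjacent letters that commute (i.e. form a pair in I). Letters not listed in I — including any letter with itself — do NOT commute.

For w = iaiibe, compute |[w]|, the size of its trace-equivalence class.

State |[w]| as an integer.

piece 0:i — minimal
piece 1:a rests on {0:i}
piece 2:i rests on {1:a}
piece 3:i rests on {2:i}
piece 4:b — minimal
piece 5:e rests on {1:a}
minimal pieces: {0:i, 4:b}
ways to finish when only these pieces remain (= sum over removing one remaining piece with nothing left below it):
  1 left: {3}→1  {4}→1  {5}→1
  2 left: {2,3}→1  {3,4}→2  {3,5}→2  {4,5}→2
  3 left: {2,3,4}→3  {2,3,5}→3  {3,4,5}→6
  4 left: {1,2,3,5}→3  {2,3,4,5}→12
  placing 0:i first → 15 extensions
  placing 4:b first → 3 extensions
total linear extensions = 18

18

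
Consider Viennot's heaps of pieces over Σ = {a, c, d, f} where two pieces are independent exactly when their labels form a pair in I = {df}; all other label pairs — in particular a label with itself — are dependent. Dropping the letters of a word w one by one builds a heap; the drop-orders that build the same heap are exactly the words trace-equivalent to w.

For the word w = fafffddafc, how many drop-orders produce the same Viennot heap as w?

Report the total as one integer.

#0=f has no predecessor
#1=a depends on [0:f]
#2=f depends on [1:a]
#3=f depends on [2:f]
#4=f depends on [3:f]
#5=d depends on [1:a]
#6=d depends on [5:d]
#7=a depends on [4:f, 6:d]
#8=f depends on [7:a]
#9=c depends on [8:f]
sources: [0:f]
N(rest) = Σ N(rest − s) over sources s of rest; N(one piece) = 1:
  size 1 → [9]=1
  size 2 → [8,9]=1
  size 3 → [7,8,9]=1
  size 4 → [4,7,8,9]=1  [6,7,8,9]=1
  size 5 → [3,4,7,8,9]=1  [4,6,7,8,9]=2  [5,6,7,8,9]=1
  size 6 → [2,3,4,7,8,9]=1  [3,4,6,7,8,9]=3  [4,5,6,7,8,9]=3
  size 7 → [2,3,4,6,7,8,9]=4  [3,4,5,6,7,8,9]=6
  size 8 → [2,3,4,5,6,7,8,9]=10
  first=0(f) contributes 10

10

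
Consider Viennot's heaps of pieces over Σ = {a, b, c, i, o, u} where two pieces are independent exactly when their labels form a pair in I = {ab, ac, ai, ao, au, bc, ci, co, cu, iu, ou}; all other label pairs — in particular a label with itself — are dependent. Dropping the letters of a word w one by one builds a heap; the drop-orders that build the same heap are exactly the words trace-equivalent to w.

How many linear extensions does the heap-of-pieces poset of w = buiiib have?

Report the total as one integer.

4

0(b) covers ∅
1(u) covers 0:b
2(i) covers 0:b
3(i) covers 2:i
4(i) covers 3:i
5(b) covers 1:u, 4:i
floor of heap: 0:b
completions by unplaced set U, small U first (add the entries for U minus each lowest piece of U):
  |U|=1: {5}:1
  |U|=2: {1,5}:1  {4,5}:1
  |U|=3: {1,4,5}:2  {3,4,5}:1
  |U|=4: {1,3,4,5}:3  {2,3,4,5}:1
  start at 0(b): 4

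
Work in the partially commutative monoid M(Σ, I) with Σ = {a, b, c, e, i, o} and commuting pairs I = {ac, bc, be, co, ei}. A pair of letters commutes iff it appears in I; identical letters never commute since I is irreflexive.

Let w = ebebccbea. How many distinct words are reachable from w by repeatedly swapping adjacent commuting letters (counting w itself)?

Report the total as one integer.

56

0(e) covers ∅
1(b) covers ∅
2(e) covers 0:e
3(b) covers 1:b
4(c) covers 2:e
5(c) covers 4:c
6(b) covers 3:b
7(e) covers 5:c
8(a) covers 6:b, 7:e
floor of heap: 0:e, 1:b
completions by unplaced set U, small U first (add the entries for U minus each lowest piece of U):
  |U|=1: {8}:1
  |U|=2: {6,8}:1  {7,8}:1
  |U|=3: {3,6,8}:1  {5,7,8}:1  {6,7,8}:2
  |U|=4: {1,3,6,8}:1  {3,6,7,8}:3  {4,5,7,8}:1  {5,6,7,8}:3
  |U|=5: {1,3,6,7,8}:4  {2,4,5,7,8}:1  {3,5,6,7,8}:6  {4,5,6,7,8}:4
  |U|=6: {0,2,4,5,7,8}:1  {1,3,5,6,7,8}:10  {2,4,5,6,7,8}:5  {3,4,5,6,7,8}:10
  |U|=7: {0,2,4,5,6,7,8}:6  {1,3,4,5,6,7,8}:20  {2,3,4,5,6,7,8}:15
  start at 0(e): 35
  start at 1(b): 21
sum over floor = 56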